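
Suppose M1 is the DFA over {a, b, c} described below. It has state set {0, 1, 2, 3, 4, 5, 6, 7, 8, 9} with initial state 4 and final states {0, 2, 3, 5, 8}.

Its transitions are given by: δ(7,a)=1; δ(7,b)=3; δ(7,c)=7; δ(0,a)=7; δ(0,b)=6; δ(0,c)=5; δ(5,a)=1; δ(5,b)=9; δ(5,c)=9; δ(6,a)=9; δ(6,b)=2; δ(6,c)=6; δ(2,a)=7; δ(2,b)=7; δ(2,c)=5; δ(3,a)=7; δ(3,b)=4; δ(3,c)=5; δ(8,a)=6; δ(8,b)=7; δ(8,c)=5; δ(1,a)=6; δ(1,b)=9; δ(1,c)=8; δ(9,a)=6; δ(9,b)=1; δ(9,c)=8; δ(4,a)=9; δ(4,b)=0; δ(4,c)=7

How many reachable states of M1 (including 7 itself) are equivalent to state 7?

Initial partition by acceptance: {0,2,3,5,8} | {1,4,6,7,9}.
Refine {0,2,3,5,8} on symbol c: members go to different blocks, giving {0,2,3,8} and {5}.
On input b, block {1,4,6,7,9} splits into {4,6,7} and {1,9}.
Stable partition: {0,2,3,8} | {4,6,7} | {5} | {1,9} — 4 equivalence classes.
State 7 belongs to the block {4,6,7}, which has 3 states.

3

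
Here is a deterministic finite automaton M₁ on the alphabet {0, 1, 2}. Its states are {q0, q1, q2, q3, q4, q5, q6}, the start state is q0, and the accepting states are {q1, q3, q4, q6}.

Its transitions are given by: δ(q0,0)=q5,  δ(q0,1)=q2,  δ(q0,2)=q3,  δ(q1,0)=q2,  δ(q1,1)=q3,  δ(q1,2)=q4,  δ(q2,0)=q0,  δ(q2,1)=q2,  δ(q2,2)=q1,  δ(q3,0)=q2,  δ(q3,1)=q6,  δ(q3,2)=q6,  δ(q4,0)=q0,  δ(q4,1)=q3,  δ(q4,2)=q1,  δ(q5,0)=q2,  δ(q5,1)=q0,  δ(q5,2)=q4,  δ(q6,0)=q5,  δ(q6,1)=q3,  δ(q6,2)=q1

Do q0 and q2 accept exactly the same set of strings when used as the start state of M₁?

Every state is reachable, so we keep all 7.
Initial partition by acceptance: {q1,q3,q4,q6} | {q0,q2,q5}.
No further refinement is possible. Final partition (2 blocks): {q1,q3,q4,q6} | {q0,q2,q5}.
q0 and q2 lie in the same block of the stable partition, so they are equivalent — no string distinguishes them.

Yes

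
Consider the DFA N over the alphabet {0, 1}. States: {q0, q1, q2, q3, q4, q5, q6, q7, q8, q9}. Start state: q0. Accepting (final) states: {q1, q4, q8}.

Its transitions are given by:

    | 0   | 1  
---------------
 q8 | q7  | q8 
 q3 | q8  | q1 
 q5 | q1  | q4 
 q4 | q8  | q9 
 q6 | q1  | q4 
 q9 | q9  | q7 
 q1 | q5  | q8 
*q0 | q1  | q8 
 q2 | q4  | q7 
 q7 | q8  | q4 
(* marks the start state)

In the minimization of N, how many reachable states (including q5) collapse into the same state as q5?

First remove the unreachable states {q2,q3,q6}; 7 states remain.
P0 = {q1,q4,q8} | {q0,q5,q7,q9}.
On input 0, block {q1,q4,q8} splits into {q1,q8} and {q4}.
On input 0, block {q0,q5,q7,q9} splits into {q0,q5,q7} and {q9}.
Split {q0,q5,q7} by δ(·,1) → {q5,q7} and {q0}.
No further refinement is possible. Final partition (5 blocks): {q1,q8} | {q5,q7} | {q4} | {q9} | {q0}.
The equivalence class containing q5 is {q5,q7}, of size 2.

2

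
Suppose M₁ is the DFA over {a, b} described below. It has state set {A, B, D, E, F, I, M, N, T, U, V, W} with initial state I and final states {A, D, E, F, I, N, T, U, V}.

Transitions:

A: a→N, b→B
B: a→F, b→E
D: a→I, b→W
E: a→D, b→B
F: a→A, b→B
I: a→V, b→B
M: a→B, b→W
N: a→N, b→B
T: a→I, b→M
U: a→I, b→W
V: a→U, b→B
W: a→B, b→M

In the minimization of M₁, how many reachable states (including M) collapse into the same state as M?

2

States {T} cannot be reached from the start state, so discard them.
Initial partition by acceptance: {A,D,E,F,I,N,U,V} | {B,M,W}.
Refine {B,M,W} on symbol a: members go to different blocks, giving {M,W} and {B}.
Refine {A,D,E,F,I,N,U,V} on symbol b: members go to different blocks, giving {A,E,F,I,N,V} and {D,U}.
Split {A,E,F,I,N,V} by δ(·,a) → {A,F,I,N} and {E,V}.
Split {A,F,I,N} by δ(·,a) → {A,F,N} and {I}.
The partition is now stable with 6 blocks: {A,F,N} | {M,W} | {B} | {D,U} | {E,V} | {I}.
State M belongs to the block {M,W}, which has 2 states.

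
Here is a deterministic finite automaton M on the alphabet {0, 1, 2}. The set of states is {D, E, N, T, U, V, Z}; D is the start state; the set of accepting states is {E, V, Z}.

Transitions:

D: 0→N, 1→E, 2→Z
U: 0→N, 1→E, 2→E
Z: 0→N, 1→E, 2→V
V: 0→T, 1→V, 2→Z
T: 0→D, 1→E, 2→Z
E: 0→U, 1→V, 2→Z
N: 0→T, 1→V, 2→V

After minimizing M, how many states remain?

2

All states are reachable from the start state.
Initial partition by acceptance: {E,V,Z} | {D,N,T,U}.
The partition is now stable with 2 blocks: {E,V,Z} | {D,N,T,U}.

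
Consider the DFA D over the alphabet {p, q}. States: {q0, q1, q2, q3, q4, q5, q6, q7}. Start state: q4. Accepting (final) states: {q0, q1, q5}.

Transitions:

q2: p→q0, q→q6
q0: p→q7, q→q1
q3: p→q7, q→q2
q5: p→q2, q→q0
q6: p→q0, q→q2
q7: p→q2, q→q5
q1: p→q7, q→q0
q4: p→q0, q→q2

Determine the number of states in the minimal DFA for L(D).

4

First remove the unreachable states {q3}; 7 states remain.
Initial partition by acceptance: {q0,q1,q5} | {q2,q4,q6,q7}.
On input p, block {q2,q4,q6,q7} splits into {q2,q4,q6} and {q7}.
On input p, block {q0,q1,q5} splits into {q0,q1} and {q5}.
Stable partition: {q0,q1} | {q2,q4,q6} | {q7} | {q5} — 4 equivalence classes.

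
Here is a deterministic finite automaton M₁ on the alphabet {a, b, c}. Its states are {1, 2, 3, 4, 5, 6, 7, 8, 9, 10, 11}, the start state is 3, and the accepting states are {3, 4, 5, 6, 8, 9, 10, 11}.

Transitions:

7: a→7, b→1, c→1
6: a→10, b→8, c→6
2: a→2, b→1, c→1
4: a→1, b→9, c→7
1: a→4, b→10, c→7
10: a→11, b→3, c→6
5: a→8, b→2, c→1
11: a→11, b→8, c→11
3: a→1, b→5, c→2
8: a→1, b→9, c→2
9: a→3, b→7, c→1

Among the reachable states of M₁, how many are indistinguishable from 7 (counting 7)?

All states are reachable from the start state.
Start with accepting vs non-accepting: {3,4,5,6,8,9,10,11} | {1,2,7}.
Refine {3,4,5,6,8,9,10,11} on symbol a: members go to different blocks, giving {5,6,9,10,11} and {3,4,8}.
On input a, block {5,6,9,10,11} splits into {6,10,11} and {5,9}.
Split {1,2,7} by δ(·,a) → {2,7} and {1}.
No further refinement is possible. Final partition (5 blocks): {6,10,11} | {2,7} | {3,4,8} | {5,9} | {1}.
State 7 belongs to the block {2,7}, which has 2 states.

2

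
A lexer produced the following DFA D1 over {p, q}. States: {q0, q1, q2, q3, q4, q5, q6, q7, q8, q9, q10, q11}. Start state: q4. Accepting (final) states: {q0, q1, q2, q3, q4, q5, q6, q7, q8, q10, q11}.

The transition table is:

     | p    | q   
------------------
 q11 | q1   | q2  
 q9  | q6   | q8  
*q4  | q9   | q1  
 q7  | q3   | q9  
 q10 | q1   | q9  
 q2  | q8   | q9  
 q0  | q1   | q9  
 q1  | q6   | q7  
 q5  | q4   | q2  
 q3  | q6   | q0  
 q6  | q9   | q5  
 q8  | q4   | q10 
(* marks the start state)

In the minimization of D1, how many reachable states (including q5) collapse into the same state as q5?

First remove the unreachable states {q11}; 11 states remain.
Initial partition by acceptance: {q0,q1,q2,q3,q4,q5,q6,q7,q8,q10} | {q9}.
On input p, block {q0,q1,q2,q3,q4,q5,q6,q7,q8,q10} splits into {q0,q1,q2,q3,q5,q7,q8,q10} and {q4,q6}.
Split {q0,q1,q2,q3,q5,q7,q8,q10} by δ(·,p) → {q0,q2,q7,q10} and {q1,q3,q5,q8}.
The partition is now stable with 4 blocks: {q0,q2,q7,q10} | {q9} | {q4,q6} | {q1,q3,q5,q8}.
The equivalence class containing q5 is {q1,q3,q5,q8}, of size 4.

4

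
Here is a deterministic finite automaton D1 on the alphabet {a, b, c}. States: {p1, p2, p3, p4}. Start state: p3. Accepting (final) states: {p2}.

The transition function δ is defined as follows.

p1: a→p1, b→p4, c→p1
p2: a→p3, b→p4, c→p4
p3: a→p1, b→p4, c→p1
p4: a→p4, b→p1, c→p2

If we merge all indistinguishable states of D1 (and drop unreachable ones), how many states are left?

All states are reachable from the start state.
Initial partition by acceptance: {p2} | {p1,p3,p4}.
Refine {p1,p3,p4} on symbol c: members go to different blocks, giving {p1,p3} and {p4}.
No further refinement is possible. Final partition (3 blocks): {p2} | {p1,p3} | {p4}.

3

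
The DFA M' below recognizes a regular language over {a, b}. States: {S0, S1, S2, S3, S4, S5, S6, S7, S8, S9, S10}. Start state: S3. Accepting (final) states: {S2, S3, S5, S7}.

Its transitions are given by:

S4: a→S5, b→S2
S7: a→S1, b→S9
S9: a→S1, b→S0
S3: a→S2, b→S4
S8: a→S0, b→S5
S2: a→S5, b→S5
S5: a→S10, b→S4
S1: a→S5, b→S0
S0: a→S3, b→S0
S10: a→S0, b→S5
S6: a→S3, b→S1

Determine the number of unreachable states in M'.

5

BFS from S3 reaches {S0, S2, S3, S4, S5, S10}; the 5 state(s) S1, S6, S7, S8, S9 are never visited.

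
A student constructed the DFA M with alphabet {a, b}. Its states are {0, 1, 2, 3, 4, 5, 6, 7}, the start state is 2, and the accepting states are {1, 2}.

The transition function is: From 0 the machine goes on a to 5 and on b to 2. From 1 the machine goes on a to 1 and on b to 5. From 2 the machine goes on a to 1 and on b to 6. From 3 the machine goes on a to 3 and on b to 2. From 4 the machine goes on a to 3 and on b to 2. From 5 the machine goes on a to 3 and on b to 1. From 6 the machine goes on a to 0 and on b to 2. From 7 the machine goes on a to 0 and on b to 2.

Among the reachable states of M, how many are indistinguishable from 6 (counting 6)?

Reachable states from the start: {0,1,2,3,5,6}. Unreachable: {4,7} — drop them.
Initial partition by acceptance: {1,2} | {0,3,5,6}.
The partition is now stable with 2 blocks: {1,2} | {0,3,5,6}.
The equivalence class containing 6 is {0,3,5,6}, of size 4.

4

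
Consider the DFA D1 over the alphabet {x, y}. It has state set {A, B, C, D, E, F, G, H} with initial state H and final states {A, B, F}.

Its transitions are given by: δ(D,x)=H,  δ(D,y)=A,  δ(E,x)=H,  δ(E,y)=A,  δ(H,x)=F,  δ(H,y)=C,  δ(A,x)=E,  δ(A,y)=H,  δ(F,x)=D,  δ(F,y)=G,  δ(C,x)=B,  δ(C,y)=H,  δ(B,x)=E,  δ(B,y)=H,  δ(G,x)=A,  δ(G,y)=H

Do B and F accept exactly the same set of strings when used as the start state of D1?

Every state is reachable, so we keep all 8.
Initial partition by acceptance: {A,B,F} | {C,D,E,G,H}.
On input x, block {C,D,E,G,H} splits into {C,G,H} and {D,E}.
No further refinement is possible. Final partition (3 blocks): {A,B,F} | {C,G,H} | {D,E}.
B and F lie in the same block of the stable partition, so they are equivalent — no string distinguishes them.

Yes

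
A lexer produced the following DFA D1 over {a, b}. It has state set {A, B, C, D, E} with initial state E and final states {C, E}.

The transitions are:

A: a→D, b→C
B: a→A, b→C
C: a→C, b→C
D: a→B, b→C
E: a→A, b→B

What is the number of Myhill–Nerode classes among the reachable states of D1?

3

All states are reachable from the start state.
P0 = {C,E} | {A,B,D}.
On input a, block {C,E} splits into {C} and {E}.
The partition is now stable with 3 blocks: {C} | {A,B,D} | {E}.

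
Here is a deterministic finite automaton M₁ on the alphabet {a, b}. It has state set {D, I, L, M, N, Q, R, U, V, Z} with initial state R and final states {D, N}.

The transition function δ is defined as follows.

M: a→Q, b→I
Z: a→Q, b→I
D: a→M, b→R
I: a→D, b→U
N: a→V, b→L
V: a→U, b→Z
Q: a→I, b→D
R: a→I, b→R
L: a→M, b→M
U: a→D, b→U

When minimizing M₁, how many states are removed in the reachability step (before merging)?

BFS from R reaches {D, I, M, Q, R, U}; the 4 state(s) L, N, V, Z are never visited.

4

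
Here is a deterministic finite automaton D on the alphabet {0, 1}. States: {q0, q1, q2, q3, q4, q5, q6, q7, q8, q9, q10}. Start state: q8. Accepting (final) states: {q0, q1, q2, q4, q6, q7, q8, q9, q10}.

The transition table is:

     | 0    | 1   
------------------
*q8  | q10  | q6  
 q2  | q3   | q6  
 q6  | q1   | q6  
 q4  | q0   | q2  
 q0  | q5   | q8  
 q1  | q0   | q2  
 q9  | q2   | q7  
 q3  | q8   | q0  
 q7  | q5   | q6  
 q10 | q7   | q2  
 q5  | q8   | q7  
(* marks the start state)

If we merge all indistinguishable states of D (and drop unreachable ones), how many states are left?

Reachable states from the start: {q0,q1,q2,q3,q5,q6,q7,q8,q10}. Unreachable: {q4,q9} — drop them.
Initial partition by acceptance: {q0,q1,q2,q6,q7,q8,q10} | {q3,q5}.
Refine {q0,q1,q2,q6,q7,q8,q10} on symbol 0: members go to different blocks, giving {q1,q6,q8,q10} and {q0,q2,q7}.
Refine {q1,q6,q8,q10} on symbol 0: members go to different blocks, giving {q1,q10} and {q6,q8}.
Stable partition: {q1,q10} | {q3,q5} | {q0,q2,q7} | {q6,q8} — 4 equivalence classes.

4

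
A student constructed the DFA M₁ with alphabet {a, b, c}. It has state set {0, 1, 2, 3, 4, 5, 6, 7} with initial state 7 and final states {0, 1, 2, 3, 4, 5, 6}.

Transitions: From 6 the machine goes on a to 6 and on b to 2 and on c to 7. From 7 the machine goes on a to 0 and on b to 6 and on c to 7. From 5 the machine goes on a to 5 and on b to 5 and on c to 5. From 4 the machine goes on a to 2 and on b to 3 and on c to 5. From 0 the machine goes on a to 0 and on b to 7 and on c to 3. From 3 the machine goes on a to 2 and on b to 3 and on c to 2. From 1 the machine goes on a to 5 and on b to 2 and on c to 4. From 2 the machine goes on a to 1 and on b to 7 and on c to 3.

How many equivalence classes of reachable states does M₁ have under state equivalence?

8

Initial partition by acceptance: {0,1,2,3,4,5,6} | {7}.
Split {0,1,2,3,4,5,6} by δ(·,b) → {1,3,4,5,6} and {0,2}.
Split {1,3,4,5,6} by δ(·,a) → {1,5,6} and {3,4}.
Refine {1,5,6} on symbol b: members go to different blocks, giving {1,6} and {5}.
On input a, block {1,6} splits into {1} and {6}.
Split {0,2} by δ(·,a) → {0} and {2}.
Split {3,4} by δ(·,c) → {3} and {4}.
Stable partition: {1} | {7} | {0} | {3} | {5} | {6} | {2} | {4} — 8 equivalence classes.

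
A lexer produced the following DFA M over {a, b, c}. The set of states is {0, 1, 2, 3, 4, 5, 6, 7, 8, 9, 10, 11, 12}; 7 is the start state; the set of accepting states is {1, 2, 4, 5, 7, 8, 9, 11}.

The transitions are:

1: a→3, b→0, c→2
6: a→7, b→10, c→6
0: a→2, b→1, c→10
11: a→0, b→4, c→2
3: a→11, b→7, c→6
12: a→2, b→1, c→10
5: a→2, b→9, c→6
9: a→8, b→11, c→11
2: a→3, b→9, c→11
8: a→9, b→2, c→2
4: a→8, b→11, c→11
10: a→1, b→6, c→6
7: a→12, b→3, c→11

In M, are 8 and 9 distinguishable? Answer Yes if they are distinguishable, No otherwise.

No

States {5} cannot be reached from the start state, so discard them.
Start with accepting vs non-accepting: {1,2,4,7,8,9,11} | {0,3,6,10,12}.
Split {1,2,4,7,8,9,11} by δ(·,a) → {1,2,7,11} and {4,8,9}.
Split {1,2,7,11} by δ(·,b) → {1,7} and {2,11}.
Refine {0,3,6,10,12} on symbol a: members go to different blocks, giving {0,3,12} and {6,10}.
No further refinement is possible. Final partition (5 blocks): {1,7} | {0,3,12} | {4,8,9} | {2,11} | {6,10}.
8 and 9 lie in the same block of the stable partition, so they are equivalent — no string distinguishes them.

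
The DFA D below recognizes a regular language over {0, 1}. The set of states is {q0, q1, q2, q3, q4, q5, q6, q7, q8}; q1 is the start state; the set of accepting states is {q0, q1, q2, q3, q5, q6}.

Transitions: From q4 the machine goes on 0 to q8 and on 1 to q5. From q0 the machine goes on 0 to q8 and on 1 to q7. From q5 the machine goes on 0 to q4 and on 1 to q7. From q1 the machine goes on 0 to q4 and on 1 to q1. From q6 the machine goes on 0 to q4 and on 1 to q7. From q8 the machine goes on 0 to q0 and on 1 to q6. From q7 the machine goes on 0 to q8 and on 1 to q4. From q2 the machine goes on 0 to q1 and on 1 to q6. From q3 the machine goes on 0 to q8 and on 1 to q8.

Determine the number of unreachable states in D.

BFS from q1 reaches {q0, q1, q4, q5, q6, q7, q8}; the 2 state(s) q2, q3 are never visited.

2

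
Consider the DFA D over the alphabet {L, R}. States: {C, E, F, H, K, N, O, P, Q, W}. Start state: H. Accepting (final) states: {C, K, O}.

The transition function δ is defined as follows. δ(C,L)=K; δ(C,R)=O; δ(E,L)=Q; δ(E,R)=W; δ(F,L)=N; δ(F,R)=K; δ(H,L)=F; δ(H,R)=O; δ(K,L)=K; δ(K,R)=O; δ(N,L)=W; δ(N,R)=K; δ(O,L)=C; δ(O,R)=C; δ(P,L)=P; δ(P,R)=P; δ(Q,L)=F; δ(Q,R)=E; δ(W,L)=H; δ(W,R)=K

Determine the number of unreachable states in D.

3

BFS from H reaches {C, F, H, K, N, O, W}; the 3 state(s) E, P, Q are never visited.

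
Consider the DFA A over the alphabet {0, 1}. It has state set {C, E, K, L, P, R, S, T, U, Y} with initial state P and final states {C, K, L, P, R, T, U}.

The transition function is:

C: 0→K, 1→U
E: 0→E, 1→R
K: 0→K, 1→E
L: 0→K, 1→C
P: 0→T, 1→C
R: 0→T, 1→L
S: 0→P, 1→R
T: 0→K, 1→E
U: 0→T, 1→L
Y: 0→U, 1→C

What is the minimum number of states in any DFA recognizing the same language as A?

3

Reachable states from the start: {C,E,K,L,P,R,T,U}. Unreachable: {S,Y} — drop them.
Start with accepting vs non-accepting: {C,K,L,P,R,T,U} | {E}.
Split {C,K,L,P,R,T,U} by δ(·,1) → {C,L,P,R,U} and {K,T}.
The partition is now stable with 3 blocks: {C,L,P,R,U} | {E} | {K,T}.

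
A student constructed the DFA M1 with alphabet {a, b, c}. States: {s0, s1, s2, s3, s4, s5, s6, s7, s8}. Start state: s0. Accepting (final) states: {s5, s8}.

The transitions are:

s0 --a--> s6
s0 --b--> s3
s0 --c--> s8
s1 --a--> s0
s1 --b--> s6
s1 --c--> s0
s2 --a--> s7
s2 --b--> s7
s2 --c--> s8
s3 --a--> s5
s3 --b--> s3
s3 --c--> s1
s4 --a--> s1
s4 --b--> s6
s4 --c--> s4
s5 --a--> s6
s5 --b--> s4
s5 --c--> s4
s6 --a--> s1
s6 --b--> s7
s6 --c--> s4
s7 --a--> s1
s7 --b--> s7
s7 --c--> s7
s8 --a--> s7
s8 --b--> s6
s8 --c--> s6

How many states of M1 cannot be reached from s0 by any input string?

BFS from s0 reaches {s0, s1, s3, s4, s5, s6, s7, s8}; the 1 state(s) s2 are never visited.

1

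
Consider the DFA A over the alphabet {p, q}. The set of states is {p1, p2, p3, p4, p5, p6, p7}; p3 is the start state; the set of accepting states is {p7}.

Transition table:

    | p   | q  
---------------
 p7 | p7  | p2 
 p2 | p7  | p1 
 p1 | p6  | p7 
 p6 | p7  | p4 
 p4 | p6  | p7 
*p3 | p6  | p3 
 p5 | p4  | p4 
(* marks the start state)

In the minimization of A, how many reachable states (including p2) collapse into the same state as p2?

2

First remove the unreachable states {p5}; 6 states remain.
Start with accepting vs non-accepting: {p7} | {p1,p2,p3,p4,p6}.
Split {p1,p2,p3,p4,p6} by δ(·,p) → {p1,p3,p4} and {p2,p6}.
On input q, block {p1,p3,p4} splits into {p1,p4} and {p3}.
No further refinement is possible. Final partition (4 blocks): {p7} | {p1,p4} | {p2,p6} | {p3}.
State p2 belongs to the block {p2,p6}, which has 2 states.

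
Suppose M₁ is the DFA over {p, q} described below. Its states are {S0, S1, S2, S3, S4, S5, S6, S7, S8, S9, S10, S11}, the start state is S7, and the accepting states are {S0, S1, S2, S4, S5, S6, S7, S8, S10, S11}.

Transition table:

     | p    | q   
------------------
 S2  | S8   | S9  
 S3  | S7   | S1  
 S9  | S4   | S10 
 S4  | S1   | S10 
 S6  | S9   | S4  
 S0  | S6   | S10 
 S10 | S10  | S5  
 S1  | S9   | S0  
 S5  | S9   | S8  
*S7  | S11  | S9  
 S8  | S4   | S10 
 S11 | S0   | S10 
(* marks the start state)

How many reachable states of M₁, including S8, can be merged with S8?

Reachable states from the start: {S0,S1,S4,S5,S6,S7,S8,S9,S10,S11}. Unreachable: {S2,S3} — drop them.
Start with accepting vs non-accepting: {S0,S1,S4,S5,S6,S7,S8,S10,S11} | {S9}.
Split {S0,S1,S4,S5,S6,S7,S8,S10,S11} by δ(·,p) → {S0,S4,S7,S8,S10,S11} and {S1,S5,S6}.
Split {S0,S4,S7,S8,S10,S11} by δ(·,p) → {S7,S8,S10,S11} and {S0,S4}.
Split {S7,S8,S10,S11} by δ(·,p) → {S7,S10} and {S8,S11}.
Split {S7,S10} by δ(·,p) → {S7} and {S10}.
Split {S1,S5,S6} by δ(·,q) → {S1,S6} and {S5}.
Stable partition: {S7} | {S9} | {S1,S6} | {S0,S4} | {S8,S11} | {S10} | {S5} — 7 equivalence classes.
State S8 belongs to the block {S8,S11}, which has 2 states.

2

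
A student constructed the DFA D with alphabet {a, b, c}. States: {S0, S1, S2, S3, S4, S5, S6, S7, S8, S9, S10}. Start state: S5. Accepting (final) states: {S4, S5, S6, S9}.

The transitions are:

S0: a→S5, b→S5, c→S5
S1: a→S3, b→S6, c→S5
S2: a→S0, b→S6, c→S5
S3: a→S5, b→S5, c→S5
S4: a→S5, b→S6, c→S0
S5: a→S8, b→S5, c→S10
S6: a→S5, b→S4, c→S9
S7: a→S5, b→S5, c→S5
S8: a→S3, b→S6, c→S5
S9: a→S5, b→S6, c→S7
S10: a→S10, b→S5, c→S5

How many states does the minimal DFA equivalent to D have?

First remove the unreachable states {S1,S2}; 9 states remain.
Initial partition by acceptance: {S4,S5,S6,S9} | {S0,S3,S7,S8,S10}.
Split {S4,S5,S6,S9} by δ(·,a) → {S4,S6,S9} and {S5}.
On input c, block {S4,S6,S9} splits into {S4,S9} and {S6}.
Split {S0,S3,S7,S8,S10} by δ(·,a) → {S0,S3,S7} and {S8,S10}.
Refine {S8,S10} on symbol a: members go to different blocks, giving {S8} and {S10}.
Stable partition: {S4,S9} | {S0,S3,S7} | {S5} | {S6} | {S8} | {S10} — 6 equivalence classes.

6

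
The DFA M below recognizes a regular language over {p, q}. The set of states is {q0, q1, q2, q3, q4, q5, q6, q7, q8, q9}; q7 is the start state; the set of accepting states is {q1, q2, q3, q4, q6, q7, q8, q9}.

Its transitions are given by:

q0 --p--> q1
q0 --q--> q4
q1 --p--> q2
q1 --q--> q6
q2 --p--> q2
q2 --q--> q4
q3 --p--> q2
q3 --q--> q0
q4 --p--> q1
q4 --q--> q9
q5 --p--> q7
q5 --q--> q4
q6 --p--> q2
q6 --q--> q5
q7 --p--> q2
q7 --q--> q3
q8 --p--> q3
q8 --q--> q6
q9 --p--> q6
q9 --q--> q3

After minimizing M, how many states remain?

First remove the unreachable states {q8}; 9 states remain.
Initial partition by acceptance: {q1,q2,q3,q4,q6,q7,q9} | {q0,q5}.
Refine {q1,q2,q3,q4,q6,q7,q9} on symbol q: members go to different blocks, giving {q1,q2,q4,q7,q9} and {q3,q6}.
Refine {q1,q2,q4,q7,q9} on symbol p: members go to different blocks, giving {q1,q2,q4,q7} and {q9}.
Refine {q1,q2,q4,q7} on symbol q: members go to different blocks, giving {q1,q7} and {q2} and {q4}.
The partition is now stable with 6 blocks: {q1,q7} | {q0,q5} | {q3,q6} | {q9} | {q2} | {q4}.

6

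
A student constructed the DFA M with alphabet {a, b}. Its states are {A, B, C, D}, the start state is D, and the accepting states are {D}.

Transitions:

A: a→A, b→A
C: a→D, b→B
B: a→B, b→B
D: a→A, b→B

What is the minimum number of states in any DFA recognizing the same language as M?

2

States {C} cannot be reached from the start state, so discard them.
P0 = {D} | {A,B}.
The partition is now stable with 2 blocks: {D} | {A,B}.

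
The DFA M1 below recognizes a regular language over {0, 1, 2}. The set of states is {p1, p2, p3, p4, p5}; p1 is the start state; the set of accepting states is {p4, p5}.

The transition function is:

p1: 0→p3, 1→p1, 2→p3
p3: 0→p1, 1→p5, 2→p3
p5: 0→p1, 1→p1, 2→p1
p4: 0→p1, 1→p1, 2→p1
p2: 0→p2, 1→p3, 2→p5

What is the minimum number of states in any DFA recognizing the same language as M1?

3

States {p2,p4} cannot be reached from the start state, so discard them.
Initial partition by acceptance: {p5} | {p1,p3}.
Split {p1,p3} by δ(·,1) → {p1} and {p3}.
Stable partition: {p5} | {p1} | {p3} — 3 equivalence classes.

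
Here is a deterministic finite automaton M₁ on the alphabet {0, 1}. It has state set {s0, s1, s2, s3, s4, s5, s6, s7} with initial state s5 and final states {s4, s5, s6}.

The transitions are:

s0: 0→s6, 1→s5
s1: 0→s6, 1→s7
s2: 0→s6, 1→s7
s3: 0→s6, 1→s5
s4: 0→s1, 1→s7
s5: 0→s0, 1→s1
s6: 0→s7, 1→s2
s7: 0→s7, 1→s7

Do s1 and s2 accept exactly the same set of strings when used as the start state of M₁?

States {s3,s4} cannot be reached from the start state, so discard them.
Initial partition by acceptance: {s5,s6} | {s0,s1,s2,s7}.
Refine {s0,s1,s2,s7} on symbol 0: members go to different blocks, giving {s0,s1,s2} and {s7}.
On input 0, block {s5,s6} splits into {s5} and {s6}.
On input 1, block {s0,s1,s2} splits into {s1,s2} and {s0}.
Stable partition: {s5} | {s1,s2} | {s7} | {s6} | {s0} — 5 equivalence classes.
s1 and s2 lie in the same block of the stable partition, so they are equivalent — no string distinguishes them.

Yes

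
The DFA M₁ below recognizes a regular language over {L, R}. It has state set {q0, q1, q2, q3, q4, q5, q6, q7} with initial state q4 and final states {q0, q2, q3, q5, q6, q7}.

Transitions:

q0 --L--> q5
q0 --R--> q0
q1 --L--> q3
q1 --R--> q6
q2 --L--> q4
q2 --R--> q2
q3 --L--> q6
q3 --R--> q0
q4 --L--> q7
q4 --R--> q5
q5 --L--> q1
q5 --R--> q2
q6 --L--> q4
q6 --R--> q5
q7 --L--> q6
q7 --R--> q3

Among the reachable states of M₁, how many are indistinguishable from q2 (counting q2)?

3

Every state is reachable, so we keep all 8.
Start with accepting vs non-accepting: {q0,q2,q3,q5,q6,q7} | {q1,q4}.
Refine {q0,q2,q3,q5,q6,q7} on symbol L: members go to different blocks, giving {q0,q3,q7} and {q2,q5,q6}.
Stable partition: {q0,q3,q7} | {q1,q4} | {q2,q5,q6} — 3 equivalence classes.
The equivalence class containing q2 is {q2,q5,q6}, of size 3.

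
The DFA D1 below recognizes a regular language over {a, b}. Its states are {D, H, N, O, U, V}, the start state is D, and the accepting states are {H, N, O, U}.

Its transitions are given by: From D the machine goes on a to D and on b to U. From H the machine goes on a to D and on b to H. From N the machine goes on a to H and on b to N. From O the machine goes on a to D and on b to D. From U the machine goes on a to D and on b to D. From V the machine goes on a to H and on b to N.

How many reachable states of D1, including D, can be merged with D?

1

First remove the unreachable states {H,N,O,V}; 2 states remain.
P0 = {U} | {D}.
The partition is now stable with 2 blocks: {U} | {D}.
State D belongs to the block {D}, which has 1 states.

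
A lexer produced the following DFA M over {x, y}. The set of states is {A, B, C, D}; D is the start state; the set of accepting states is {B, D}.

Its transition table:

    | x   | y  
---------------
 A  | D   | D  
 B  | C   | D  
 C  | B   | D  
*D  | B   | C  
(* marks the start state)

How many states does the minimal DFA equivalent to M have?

Reachable states from the start: {B,C,D}. Unreachable: {A} — drop them.
Start with accepting vs non-accepting: {B,D} | {C}.
On input x, block {B,D} splits into {B} and {D}.
No further refinement is possible. Final partition (3 blocks): {B} | {C} | {D}.

3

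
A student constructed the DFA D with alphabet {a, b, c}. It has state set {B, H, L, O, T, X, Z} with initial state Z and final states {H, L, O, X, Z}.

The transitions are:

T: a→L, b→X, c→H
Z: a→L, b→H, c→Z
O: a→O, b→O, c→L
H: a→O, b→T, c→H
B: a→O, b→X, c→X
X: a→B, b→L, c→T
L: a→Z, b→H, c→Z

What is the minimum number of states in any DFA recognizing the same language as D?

Every state is reachable, so we keep all 7.
Initial partition by acceptance: {H,L,O,X,Z} | {B,T}.
Refine {H,L,O,X,Z} on symbol a: members go to different blocks, giving {H,L,O,Z} and {X}.
Split {H,L,O,Z} by δ(·,b) → {L,O,Z} and {H}.
Split {L,O,Z} by δ(·,b) → {L,Z} and {O}.
Split {B,T} by δ(·,a) → {T} and {B}.
The partition is now stable with 6 blocks: {L,Z} | {T} | {X} | {H} | {O} | {B}.

6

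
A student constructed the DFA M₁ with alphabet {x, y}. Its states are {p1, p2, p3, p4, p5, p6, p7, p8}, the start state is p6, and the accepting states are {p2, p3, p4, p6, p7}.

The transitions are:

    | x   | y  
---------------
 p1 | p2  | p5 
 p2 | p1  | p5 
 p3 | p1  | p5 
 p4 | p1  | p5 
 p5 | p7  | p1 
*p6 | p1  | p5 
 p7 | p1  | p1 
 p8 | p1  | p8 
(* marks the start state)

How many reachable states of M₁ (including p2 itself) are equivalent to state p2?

3

First remove the unreachable states {p3,p4,p8}; 5 states remain.
Initial partition by acceptance: {p2,p6,p7} | {p1,p5}.
No further refinement is possible. Final partition (2 blocks): {p2,p6,p7} | {p1,p5}.
The equivalence class containing p2 is {p2,p6,p7}, of size 3.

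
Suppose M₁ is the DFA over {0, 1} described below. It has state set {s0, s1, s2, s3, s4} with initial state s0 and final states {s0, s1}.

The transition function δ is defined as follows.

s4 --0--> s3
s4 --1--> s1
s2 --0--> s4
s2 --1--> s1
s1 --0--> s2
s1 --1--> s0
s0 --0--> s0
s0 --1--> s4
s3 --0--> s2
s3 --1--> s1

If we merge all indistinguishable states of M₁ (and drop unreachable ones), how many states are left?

3

All states are reachable from the start state.
P0 = {s0,s1} | {s2,s3,s4}.
On input 0, block {s0,s1} splits into {s0} and {s1}.
No further refinement is possible. Final partition (3 blocks): {s0} | {s2,s3,s4} | {s1}.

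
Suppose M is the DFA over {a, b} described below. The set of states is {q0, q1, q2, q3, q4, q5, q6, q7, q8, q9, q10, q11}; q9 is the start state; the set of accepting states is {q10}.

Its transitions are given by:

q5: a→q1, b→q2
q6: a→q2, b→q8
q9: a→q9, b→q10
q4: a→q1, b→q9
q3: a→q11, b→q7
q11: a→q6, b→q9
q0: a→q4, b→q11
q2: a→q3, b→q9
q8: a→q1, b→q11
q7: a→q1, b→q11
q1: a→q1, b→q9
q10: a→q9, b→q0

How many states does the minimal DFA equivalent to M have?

6

First remove the unreachable states {q5}; 11 states remain.
Start with accepting vs non-accepting: {q10} | {q0,q1,q2,q3,q4,q6,q7,q8,q9,q11}.
On input b, block {q0,q1,q2,q3,q4,q6,q7,q8,q9,q11} splits into {q0,q1,q2,q3,q4,q6,q7,q8,q11} and {q9}.
On input b, block {q0,q1,q2,q3,q4,q6,q7,q8,q11} splits into {q0,q3,q6,q7,q8} and {q1,q2,q4,q11}.
Split {q0,q3,q6,q7,q8} by δ(·,b) → {q0,q7,q8} and {q3,q6}.
Split {q1,q2,q4,q11} by δ(·,a) → {q1,q4} and {q2,q11}.
Stable partition: {q10} | {q0,q7,q8} | {q9} | {q1,q4} | {q3,q6} | {q2,q11} — 6 equivalence classes.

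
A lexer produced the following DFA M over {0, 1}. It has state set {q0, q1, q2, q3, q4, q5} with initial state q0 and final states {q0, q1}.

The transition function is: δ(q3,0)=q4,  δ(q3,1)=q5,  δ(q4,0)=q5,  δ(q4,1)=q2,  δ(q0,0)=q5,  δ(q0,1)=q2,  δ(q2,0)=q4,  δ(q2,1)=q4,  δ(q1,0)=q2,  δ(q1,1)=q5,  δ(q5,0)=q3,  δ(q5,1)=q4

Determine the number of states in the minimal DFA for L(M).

2

Reachable states from the start: {q0,q2,q3,q4,q5}. Unreachable: {q1} — drop them.
Initial partition by acceptance: {q0} | {q2,q3,q4,q5}.
Stable partition: {q0} | {q2,q3,q4,q5} — 2 equivalence classes.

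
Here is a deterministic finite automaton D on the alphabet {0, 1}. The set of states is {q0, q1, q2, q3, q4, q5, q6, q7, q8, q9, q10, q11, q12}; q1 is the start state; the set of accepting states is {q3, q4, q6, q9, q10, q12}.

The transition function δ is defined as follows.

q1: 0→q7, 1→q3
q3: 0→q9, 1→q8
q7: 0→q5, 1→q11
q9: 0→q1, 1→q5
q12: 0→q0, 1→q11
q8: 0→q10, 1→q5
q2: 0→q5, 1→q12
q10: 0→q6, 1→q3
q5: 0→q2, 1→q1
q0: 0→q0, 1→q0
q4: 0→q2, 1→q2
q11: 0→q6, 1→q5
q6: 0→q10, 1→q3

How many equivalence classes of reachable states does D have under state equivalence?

10

First remove the unreachable states {q4}; 12 states remain.
Start with accepting vs non-accepting: {q3,q6,q9,q10,q12} | {q0,q1,q2,q5,q7,q8,q11}.
Split {q3,q6,q9,q10,q12} by δ(·,0) → {q3,q6,q10} and {q9,q12}.
Split {q3,q6,q10} by δ(·,0) → {q6,q10} and {q3}.
On input 0, block {q0,q1,q2,q5,q7,q8,q11} splits into {q0,q1,q2,q5,q7} and {q8,q11}.
Refine {q0,q1,q2,q5,q7} on symbol 1: members go to different blocks, giving {q0,q5} and {q1} and {q2} and {q7}.
Refine {q0,q5} on symbol 0: members go to different blocks, giving {q0} and {q5}.
Split {q9,q12} by δ(·,0) → {q9} and {q12}.
The partition is now stable with 10 blocks: {q6,q10} | {q0} | {q9} | {q3} | {q8,q11} | {q1} | {q2} | {q7} | {q5} | {q12}.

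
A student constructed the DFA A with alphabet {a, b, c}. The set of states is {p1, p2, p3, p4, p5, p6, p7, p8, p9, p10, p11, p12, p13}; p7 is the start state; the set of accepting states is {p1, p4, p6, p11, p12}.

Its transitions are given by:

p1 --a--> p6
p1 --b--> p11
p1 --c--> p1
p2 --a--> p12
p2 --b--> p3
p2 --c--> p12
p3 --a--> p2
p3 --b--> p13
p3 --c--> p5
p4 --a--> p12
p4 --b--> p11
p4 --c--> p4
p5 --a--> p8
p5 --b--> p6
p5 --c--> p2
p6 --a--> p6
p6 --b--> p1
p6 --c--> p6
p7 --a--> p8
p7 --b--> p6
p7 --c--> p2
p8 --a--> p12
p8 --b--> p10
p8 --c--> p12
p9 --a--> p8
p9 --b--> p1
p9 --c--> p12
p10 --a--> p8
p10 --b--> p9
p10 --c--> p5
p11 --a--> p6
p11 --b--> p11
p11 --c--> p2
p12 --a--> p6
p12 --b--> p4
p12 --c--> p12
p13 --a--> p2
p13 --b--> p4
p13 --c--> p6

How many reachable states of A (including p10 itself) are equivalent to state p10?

2

Initial partition by acceptance: {p1,p4,p6,p11,p12} | {p2,p3,p5,p7,p8,p9,p10,p13}.
Refine {p1,p4,p6,p11,p12} on symbol c: members go to different blocks, giving {p1,p4,p6,p12} and {p11}.
On input b, block {p1,p4,p6,p12} splits into {p1,p4} and {p6,p12}.
Split {p2,p3,p5,p7,p8,p9,p10,p13} by δ(·,a) → {p3,p5,p7,p9,p10,p13} and {p2,p8}.
On input b, block {p3,p5,p7,p9,p10,p13} splits into {p3,p10} and {p5,p7} and {p9,p13}.
No further refinement is possible. Final partition (7 blocks): {p1,p4} | {p3,p10} | {p11} | {p6,p12} | {p2,p8} | {p5,p7} | {p9,p13}.
The equivalence class containing p10 is {p3,p10}, of size 2.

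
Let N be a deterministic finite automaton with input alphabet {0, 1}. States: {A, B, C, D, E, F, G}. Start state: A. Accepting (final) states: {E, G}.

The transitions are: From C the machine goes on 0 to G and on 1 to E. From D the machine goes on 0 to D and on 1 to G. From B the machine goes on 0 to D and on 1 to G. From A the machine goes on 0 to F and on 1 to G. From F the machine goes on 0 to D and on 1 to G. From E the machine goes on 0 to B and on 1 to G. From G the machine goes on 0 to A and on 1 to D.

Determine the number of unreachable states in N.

Starting at A and following transitions, the reachable set is {A, D, F, G}. That leaves B, C, E unreachable — 3 in total.

3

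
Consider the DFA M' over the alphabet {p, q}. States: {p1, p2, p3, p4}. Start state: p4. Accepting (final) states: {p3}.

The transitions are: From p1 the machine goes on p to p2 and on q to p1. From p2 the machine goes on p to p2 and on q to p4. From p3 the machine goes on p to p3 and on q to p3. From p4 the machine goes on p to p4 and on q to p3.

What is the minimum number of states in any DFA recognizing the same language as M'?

2

States {p1,p2} cannot be reached from the start state, so discard them.
Start with accepting vs non-accepting: {p3} | {p4}.
The partition is now stable with 2 blocks: {p3} | {p4}.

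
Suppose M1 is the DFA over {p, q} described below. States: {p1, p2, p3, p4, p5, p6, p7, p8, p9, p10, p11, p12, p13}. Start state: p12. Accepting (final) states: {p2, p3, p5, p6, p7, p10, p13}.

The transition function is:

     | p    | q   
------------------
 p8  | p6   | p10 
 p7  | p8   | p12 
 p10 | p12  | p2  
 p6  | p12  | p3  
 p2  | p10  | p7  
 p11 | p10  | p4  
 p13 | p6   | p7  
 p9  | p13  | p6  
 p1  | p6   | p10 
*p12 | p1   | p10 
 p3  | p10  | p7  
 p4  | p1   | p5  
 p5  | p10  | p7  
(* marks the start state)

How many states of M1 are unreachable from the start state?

5

BFS from p12 reaches {p1, p2, p3, p6, p7, p8, p10, p12}; the 5 state(s) p4, p5, p9, p11, p13 are never visited.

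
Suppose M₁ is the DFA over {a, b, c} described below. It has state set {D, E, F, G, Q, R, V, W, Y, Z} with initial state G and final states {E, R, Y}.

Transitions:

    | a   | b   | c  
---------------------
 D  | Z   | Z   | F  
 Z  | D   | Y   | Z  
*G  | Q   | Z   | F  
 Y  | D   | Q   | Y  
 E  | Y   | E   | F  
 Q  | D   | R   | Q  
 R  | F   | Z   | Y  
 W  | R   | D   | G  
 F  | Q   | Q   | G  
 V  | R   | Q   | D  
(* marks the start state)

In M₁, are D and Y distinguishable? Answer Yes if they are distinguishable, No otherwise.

Reachable states from the start: {D,F,G,Q,R,Y,Z}. Unreachable: {E,V,W} — drop them.
Initial partition by acceptance: {R,Y} | {D,F,G,Q,Z}.
Refine {D,F,G,Q,Z} on symbol b: members go to different blocks, giving {D,F,G} and {Q,Z}.
Stable partition: {R,Y} | {D,F,G} | {Q,Z} — 3 equivalence classes.
D and Y end up in different blocks, so they are distinguishable. For instance, the string 'ε' is accepted from only Y.

Yes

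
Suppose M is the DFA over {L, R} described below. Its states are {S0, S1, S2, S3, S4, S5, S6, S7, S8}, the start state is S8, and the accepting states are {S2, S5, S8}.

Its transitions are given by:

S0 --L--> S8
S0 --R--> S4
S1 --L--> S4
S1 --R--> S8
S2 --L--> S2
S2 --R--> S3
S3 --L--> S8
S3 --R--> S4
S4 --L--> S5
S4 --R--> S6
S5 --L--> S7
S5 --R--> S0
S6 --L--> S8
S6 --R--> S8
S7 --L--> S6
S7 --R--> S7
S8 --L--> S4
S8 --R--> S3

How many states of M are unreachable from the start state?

No path from S8 leads to S1, S2; the other 7 states are all reachable.

2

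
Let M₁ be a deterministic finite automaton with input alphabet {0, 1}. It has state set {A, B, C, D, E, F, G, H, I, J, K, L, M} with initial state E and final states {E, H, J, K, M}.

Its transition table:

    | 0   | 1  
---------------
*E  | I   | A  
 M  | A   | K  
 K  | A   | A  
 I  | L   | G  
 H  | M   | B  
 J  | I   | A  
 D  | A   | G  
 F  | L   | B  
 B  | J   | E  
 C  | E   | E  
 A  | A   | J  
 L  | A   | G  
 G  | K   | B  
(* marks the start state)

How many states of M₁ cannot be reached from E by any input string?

5

Starting at E and following transitions, the reachable set is {A, B, E, G, I, J, K, L}. That leaves C, D, F, H, M unreachable — 5 in total.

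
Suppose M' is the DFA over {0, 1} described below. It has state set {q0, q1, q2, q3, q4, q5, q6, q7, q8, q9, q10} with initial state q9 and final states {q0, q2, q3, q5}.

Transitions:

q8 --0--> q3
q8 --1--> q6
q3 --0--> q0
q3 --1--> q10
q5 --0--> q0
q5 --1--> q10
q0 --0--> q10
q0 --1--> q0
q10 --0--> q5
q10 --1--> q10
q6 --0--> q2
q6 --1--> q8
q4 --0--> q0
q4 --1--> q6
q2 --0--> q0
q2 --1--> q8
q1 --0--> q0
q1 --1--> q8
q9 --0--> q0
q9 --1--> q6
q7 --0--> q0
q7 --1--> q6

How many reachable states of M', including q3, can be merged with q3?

First remove the unreachable states {q1,q4,q7}; 8 states remain.
Initial partition by acceptance: {q0,q2,q3,q5} | {q6,q8,q9,q10}.
Split {q0,q2,q3,q5} by δ(·,0) → {q2,q3,q5} and {q0}.
Refine {q6,q8,q9,q10} on symbol 0: members go to different blocks, giving {q6,q8,q10} and {q9}.
The partition is now stable with 4 blocks: {q2,q3,q5} | {q6,q8,q10} | {q0} | {q9}.
The equivalence class containing q3 is {q2,q3,q5}, of size 3.

3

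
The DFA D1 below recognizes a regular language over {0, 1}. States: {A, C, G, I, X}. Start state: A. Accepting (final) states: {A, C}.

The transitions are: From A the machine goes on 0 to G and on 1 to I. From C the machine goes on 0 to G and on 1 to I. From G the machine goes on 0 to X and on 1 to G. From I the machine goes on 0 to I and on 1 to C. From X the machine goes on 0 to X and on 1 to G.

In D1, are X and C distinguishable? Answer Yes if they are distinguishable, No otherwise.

Yes

Every state is reachable, so we keep all 5.
Initial partition by acceptance: {A,C} | {G,I,X}.
Split {G,I,X} by δ(·,1) → {G,X} and {I}.
No further refinement is possible. Final partition (3 blocks): {A,C} | {G,X} | {I}.
X and C end up in different blocks, so they are distinguishable. For instance, the string 'ε' is accepted from only C.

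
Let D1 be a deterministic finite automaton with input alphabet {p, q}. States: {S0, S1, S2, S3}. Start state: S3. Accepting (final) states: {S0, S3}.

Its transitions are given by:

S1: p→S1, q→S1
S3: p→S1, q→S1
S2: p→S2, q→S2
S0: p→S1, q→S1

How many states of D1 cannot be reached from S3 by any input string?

2

No path from S3 leads to S0, S2; the other 2 states are all reachable.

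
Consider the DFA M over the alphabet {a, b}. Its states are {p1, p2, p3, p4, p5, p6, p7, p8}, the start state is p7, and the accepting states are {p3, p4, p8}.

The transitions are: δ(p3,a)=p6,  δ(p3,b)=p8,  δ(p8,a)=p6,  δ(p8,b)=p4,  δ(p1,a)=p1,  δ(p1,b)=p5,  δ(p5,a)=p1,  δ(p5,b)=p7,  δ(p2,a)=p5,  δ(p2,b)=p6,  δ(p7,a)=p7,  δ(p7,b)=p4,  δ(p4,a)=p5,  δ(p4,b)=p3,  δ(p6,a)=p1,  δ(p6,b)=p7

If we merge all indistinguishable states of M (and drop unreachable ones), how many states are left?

4

First remove the unreachable states {p2}; 7 states remain.
Start with accepting vs non-accepting: {p3,p4,p8} | {p1,p5,p6,p7}.
Refine {p1,p5,p6,p7} on symbol b: members go to different blocks, giving {p1,p5,p6} and {p7}.
Refine {p1,p5,p6} on symbol b: members go to different blocks, giving {p5,p6} and {p1}.
The partition is now stable with 4 blocks: {p3,p4,p8} | {p5,p6} | {p7} | {p1}.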